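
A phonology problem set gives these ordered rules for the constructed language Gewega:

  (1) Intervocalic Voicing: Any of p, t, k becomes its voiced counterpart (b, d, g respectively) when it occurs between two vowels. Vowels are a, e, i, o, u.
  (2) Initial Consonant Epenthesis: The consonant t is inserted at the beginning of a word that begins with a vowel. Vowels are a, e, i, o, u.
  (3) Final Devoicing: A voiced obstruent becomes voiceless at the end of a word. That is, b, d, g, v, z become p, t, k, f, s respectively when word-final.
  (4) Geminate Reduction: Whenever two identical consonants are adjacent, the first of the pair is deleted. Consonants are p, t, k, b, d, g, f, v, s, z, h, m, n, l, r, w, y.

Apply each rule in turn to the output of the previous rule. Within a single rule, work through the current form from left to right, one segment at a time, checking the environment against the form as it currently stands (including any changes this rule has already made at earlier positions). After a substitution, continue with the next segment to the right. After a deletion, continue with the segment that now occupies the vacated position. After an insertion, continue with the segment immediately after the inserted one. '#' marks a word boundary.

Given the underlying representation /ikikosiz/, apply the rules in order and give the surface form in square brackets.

(1) Intervocalic Voicing: [ikikosiz] → [igigosiz]
(2) Initial Consonant Epenthesis: [igigosiz] → [tigigosiz]
(3) Final Devoicing: [tigigosiz] → [tigigosis]
(4) Geminate Reduction: no change — [tigigosis]

[tigigosis]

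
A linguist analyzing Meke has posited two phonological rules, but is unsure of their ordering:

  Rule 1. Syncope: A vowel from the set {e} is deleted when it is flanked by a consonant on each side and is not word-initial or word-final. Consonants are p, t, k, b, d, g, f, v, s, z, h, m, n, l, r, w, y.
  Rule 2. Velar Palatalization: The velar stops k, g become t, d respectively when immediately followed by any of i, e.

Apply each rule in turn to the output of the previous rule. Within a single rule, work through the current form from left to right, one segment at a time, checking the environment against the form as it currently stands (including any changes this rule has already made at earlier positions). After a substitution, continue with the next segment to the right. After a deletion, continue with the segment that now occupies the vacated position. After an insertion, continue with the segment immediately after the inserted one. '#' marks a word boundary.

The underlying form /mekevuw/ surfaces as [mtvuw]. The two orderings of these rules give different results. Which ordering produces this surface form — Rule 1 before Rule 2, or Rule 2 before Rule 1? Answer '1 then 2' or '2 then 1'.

2 then 1

Order 1 then 2:
  1 Syncope: [mekevuw] → [mkvuw]
  2 Velar Palatalization: no change — [mkvuw]
  result: [mkvuw]
Order 2 then 1:
  2 Velar Palatalization: [mekevuw] → [metevuw]
  1 Syncope: [metevuw] → [mtvuw]
  result: [mtvuw]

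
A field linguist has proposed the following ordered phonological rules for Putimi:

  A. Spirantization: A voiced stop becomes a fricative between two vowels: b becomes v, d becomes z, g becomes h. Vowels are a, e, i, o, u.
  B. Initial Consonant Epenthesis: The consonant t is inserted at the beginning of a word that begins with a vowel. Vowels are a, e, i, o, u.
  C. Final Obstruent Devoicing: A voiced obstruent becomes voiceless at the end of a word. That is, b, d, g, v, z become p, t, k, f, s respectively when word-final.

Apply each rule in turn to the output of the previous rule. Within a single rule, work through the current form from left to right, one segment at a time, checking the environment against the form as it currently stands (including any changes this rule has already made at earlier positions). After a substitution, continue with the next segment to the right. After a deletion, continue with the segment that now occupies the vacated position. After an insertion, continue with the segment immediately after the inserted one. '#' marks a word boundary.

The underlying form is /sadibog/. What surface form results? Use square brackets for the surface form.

[sazivok]

A Spirantization: [sadibog] → [sazivog]
B Initial Consonant Epenthesis: no change — [sazivog]
C Final Obstruent Devoicing: [sazivog] → [sazivok]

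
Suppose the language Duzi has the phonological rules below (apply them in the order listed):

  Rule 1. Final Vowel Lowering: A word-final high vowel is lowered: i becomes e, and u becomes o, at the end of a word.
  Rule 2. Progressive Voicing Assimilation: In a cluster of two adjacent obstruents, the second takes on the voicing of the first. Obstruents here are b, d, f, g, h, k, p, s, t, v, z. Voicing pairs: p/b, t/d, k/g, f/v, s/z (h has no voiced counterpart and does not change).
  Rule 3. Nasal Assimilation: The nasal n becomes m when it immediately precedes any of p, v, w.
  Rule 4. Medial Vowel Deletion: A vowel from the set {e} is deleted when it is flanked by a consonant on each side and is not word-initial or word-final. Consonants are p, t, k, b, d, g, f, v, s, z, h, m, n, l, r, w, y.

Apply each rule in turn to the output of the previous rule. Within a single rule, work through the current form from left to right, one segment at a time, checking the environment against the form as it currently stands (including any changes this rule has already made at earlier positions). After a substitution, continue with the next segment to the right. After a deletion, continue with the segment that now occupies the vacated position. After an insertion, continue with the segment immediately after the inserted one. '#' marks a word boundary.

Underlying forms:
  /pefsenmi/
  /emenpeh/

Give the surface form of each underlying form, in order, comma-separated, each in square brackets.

[pfsnme], [emmph]

/pefsenmi/:
  Rule 1 Final Vowel Lowering: [pefsenmi] → [pefsenme]
  Rule 2 Progressive Voicing Assimilation: no change — [pefsenme]
  Rule 3 Nasal Assimilation: no change — [pefsenme]
  Rule 4 Medial Vowel Deletion: [pefsenme] → [pfsnme]
/emenpeh/:
  Rule 1 Final Vowel Lowering: no change — [emenpeh]
  Rule 2 Progressive Voicing Assimilation: no change — [emenpeh]
  Rule 3 Nasal Assimilation: [emenpeh] → [emempeh]
  Rule 4 Medial Vowel Deletion: [emempeh] → [emmph]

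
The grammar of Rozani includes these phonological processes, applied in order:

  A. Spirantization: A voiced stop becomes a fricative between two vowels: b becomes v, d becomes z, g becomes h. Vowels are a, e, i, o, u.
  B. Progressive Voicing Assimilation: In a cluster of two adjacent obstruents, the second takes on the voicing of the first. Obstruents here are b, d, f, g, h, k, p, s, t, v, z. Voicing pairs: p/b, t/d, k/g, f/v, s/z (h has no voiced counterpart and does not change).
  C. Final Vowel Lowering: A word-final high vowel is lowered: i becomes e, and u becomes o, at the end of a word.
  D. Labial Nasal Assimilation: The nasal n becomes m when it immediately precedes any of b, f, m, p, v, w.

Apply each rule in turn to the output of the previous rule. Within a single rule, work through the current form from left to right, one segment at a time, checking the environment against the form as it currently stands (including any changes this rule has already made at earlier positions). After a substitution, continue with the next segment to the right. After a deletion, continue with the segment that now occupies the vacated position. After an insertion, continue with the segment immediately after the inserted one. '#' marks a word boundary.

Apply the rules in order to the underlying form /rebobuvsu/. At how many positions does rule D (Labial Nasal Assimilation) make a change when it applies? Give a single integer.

0

A Spirantization: [rebobuvsu] → [revovuvsu]
B Progressive Voicing Assimilation: [revovuvsu] → [revovuvzu]
C Final Vowel Lowering: [revovuvzu] → [revovuvzo]
D Labial Nasal Assimilation: no change — [revovuvzo]
Rule D changed 0 position(s).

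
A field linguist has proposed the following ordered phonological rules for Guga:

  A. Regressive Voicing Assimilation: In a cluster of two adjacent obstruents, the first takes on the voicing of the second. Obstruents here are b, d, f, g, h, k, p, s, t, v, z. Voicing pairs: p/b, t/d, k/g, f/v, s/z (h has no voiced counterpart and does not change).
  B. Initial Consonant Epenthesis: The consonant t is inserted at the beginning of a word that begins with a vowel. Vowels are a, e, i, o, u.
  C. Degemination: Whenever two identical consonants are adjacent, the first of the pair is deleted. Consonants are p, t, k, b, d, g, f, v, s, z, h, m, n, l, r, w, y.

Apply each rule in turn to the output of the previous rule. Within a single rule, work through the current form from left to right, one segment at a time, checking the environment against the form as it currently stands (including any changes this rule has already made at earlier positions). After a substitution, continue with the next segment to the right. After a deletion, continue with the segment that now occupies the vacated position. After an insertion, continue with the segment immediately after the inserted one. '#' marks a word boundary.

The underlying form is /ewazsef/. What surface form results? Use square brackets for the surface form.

A Regressive Voicing Assimilation: [ewazsef] → [ewassef]
B Initial Consonant Epenthesis: [ewassef] → [tewassef]
C Degemination: [tewassef] → [tewasef]

[tewasef]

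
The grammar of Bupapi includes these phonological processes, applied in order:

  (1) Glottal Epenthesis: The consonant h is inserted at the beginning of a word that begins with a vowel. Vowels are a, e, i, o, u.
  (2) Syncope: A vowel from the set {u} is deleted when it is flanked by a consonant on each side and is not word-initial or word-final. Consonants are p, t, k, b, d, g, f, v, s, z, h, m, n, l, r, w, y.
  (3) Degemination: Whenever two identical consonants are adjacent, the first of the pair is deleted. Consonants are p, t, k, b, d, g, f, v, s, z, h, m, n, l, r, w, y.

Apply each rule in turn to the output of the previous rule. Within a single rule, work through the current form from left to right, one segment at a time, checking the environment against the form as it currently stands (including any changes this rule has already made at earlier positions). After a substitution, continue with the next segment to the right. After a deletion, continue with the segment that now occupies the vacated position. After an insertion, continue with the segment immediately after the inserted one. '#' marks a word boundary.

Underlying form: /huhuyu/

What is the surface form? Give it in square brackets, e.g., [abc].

(1) Glottal Epenthesis: no change — [huhuyu]
(2) Syncope: [huhuyu] → [hhyu]
(3) Degemination: [hhyu] → [hyu]

[hyu]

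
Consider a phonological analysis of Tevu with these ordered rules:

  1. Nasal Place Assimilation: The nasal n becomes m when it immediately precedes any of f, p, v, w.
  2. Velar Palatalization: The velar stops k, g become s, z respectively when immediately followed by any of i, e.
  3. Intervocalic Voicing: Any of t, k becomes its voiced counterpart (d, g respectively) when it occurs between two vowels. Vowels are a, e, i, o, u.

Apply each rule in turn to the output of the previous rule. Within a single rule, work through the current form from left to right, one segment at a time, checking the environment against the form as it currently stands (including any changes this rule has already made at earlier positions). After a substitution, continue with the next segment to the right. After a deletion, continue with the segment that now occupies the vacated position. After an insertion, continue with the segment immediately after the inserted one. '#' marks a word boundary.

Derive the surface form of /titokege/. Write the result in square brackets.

1 Nasal Place Assimilation: no change — [titokege]
2 Velar Palatalization: [titokege] → [titoseze]
3 Intervocalic Voicing: [titoseze] → [tidoseze]

[tidoseze]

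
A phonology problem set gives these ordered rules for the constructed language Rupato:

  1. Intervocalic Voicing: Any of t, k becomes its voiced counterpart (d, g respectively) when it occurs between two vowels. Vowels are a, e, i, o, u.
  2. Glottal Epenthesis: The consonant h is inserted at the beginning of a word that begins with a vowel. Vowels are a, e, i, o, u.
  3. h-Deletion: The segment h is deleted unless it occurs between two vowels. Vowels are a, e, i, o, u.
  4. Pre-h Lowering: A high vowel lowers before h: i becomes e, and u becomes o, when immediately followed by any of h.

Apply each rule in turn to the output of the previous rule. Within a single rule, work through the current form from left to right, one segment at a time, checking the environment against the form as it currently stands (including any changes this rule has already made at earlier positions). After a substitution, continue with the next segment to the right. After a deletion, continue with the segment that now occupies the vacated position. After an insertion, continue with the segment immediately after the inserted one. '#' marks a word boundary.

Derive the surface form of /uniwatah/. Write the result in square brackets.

[uniwada]

1 Intervocalic Voicing: [uniwatah] → [uniwadah]
2 Glottal Epenthesis: [uniwadah] → [huniwadah]
3 h-Deletion: [huniwadah] → [uniwada]
4 Pre-h Lowering: no change — [uniwada]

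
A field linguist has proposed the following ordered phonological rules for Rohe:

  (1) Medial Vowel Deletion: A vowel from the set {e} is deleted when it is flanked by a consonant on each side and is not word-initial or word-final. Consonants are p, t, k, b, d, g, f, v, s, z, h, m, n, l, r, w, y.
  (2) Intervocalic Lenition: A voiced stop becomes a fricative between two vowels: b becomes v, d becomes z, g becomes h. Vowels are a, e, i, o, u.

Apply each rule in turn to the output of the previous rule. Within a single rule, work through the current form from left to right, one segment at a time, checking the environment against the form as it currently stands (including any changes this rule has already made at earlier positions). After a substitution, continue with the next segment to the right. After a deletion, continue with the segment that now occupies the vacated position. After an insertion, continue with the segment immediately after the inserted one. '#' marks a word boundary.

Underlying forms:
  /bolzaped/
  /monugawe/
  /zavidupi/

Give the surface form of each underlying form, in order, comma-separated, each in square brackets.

[bolzapd], [monuhawe], [zavizupi]

/bolzaped/:
  (1) Medial Vowel Deletion: [bolzaped] → [bolzapd]
  (2) Intervocalic Lenition: no change — [bolzapd]
/monugawe/:
  (1) Medial Vowel Deletion: no change — [monugawe]
  (2) Intervocalic Lenition: [monugawe] → [monuhawe]
/zavidupi/:
  (1) Medial Vowel Deletion: no change — [zavidupi]
  (2) Intervocalic Lenition: [zavidupi] → [zavizupi]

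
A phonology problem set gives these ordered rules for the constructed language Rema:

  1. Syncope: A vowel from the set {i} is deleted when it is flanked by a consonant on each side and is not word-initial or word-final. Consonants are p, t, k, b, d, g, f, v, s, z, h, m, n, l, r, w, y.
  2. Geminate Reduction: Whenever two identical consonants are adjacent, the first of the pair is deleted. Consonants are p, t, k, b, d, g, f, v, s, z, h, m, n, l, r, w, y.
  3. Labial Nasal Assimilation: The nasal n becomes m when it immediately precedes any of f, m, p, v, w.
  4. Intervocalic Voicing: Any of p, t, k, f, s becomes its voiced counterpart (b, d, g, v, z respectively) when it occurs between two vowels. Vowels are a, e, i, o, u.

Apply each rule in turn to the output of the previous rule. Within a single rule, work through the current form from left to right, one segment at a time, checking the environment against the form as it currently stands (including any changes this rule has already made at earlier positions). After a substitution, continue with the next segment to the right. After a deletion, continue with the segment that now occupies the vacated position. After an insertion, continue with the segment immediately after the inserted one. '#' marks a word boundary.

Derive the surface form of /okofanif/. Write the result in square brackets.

[ogovamf]

1 Syncope: [okofanif] → [okofanf]
2 Geminate Reduction: no change — [okofanf]
3 Labial Nasal Assimilation: [okofanf] → [okofamf]
4 Intervocalic Voicing: [okofamf] → [ogovamf]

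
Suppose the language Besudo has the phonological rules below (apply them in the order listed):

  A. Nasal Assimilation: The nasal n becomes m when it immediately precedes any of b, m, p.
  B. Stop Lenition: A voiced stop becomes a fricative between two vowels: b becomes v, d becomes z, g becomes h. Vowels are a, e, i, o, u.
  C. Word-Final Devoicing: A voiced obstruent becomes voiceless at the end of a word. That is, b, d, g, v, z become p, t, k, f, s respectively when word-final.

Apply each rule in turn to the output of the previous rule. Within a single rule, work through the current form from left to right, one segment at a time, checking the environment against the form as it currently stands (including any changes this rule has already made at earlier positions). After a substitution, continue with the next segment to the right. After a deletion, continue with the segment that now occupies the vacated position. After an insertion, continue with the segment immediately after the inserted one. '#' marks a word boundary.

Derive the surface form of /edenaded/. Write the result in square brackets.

[ezenazet]

A Nasal Assimilation: no change — [edenaded]
B Stop Lenition: [edenaded] → [ezenazed]
C Word-Final Devoicing: [ezenazed] → [ezenazet]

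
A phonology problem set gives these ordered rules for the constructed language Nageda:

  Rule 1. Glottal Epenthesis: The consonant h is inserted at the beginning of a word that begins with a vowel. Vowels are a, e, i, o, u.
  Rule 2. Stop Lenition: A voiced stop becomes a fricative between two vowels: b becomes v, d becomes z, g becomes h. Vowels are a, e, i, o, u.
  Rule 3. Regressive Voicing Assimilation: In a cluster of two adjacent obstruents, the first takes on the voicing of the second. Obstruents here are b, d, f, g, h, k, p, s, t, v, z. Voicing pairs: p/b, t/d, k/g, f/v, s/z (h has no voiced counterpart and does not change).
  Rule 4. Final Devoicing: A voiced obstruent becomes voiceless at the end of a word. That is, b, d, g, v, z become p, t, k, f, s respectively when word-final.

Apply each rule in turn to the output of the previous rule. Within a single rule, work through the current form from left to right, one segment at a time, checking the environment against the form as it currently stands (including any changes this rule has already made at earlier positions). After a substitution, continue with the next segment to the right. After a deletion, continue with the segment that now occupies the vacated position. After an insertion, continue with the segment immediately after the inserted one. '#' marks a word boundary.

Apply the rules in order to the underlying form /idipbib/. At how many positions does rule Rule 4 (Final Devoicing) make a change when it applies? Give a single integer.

1

Rule 1 Glottal Epenthesis: [idipbib] → [hidipbib]
Rule 2 Stop Lenition: [hidipbib] → [hizipbib]
Rule 3 Regressive Voicing Assimilation: [hizipbib] → [hizibbib]
Rule 4 Final Devoicing: [hizibbib] → [hizibbip]
Rule Rule 4 changed 1 position(s).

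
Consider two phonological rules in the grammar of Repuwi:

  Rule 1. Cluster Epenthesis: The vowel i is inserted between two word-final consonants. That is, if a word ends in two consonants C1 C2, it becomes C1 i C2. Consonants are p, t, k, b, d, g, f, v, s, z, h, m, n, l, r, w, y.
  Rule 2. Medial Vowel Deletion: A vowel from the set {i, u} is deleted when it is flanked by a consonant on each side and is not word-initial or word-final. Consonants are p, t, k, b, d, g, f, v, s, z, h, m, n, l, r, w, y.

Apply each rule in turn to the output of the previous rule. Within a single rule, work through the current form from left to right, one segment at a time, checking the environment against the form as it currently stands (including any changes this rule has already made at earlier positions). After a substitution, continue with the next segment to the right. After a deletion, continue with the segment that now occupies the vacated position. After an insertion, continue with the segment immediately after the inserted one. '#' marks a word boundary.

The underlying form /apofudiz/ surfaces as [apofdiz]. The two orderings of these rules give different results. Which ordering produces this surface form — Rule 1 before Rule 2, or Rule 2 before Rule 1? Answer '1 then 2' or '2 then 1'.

2 then 1

Order 1 then 2:
  1 Cluster Epenthesis: no change — [apofudiz]
  2 Medial Vowel Deletion: [apofudiz] → [apofdz]
  result: [apofdz]
Order 2 then 1:
  2 Medial Vowel Deletion: [apofudiz] → [apofdz]
  1 Cluster Epenthesis: [apofdz] → [apofdiz]
  result: [apofdiz]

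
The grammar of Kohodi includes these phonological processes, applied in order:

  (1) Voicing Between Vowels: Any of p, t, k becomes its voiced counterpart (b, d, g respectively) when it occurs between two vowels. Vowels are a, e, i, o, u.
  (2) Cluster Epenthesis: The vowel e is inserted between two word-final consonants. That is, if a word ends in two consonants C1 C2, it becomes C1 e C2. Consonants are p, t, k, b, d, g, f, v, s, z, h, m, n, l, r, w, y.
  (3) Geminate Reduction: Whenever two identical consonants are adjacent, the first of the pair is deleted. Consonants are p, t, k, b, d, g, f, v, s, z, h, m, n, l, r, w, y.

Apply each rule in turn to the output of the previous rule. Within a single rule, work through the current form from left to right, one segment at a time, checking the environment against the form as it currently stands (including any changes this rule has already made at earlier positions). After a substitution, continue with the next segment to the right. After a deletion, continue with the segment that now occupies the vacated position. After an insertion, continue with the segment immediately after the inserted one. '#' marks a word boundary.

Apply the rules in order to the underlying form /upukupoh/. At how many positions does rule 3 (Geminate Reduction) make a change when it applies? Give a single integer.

0

(1) Voicing Between Vowels: [upukupoh] → [ubuguboh]
(2) Cluster Epenthesis: no change — [ubuguboh]
(3) Geminate Reduction: no change — [ubuguboh]
Rule 3 changed 0 position(s).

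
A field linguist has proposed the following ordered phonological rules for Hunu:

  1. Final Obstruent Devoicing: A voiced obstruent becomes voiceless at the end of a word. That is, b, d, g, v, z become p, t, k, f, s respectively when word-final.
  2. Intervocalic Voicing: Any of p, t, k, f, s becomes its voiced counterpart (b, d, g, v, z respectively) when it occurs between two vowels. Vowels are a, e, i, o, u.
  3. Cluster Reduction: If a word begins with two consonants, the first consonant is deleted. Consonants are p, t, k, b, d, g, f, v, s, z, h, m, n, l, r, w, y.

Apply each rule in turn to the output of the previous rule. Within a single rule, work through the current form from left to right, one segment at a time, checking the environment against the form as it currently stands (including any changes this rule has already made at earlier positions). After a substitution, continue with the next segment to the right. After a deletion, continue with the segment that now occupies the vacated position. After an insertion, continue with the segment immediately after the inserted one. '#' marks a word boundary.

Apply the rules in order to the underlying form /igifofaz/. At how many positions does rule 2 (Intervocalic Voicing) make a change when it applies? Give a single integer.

2

1 Final Obstruent Devoicing: [igifofaz] → [igifofas]
2 Intervocalic Voicing: [igifofas] → [igivovas]
3 Cluster Reduction: no change — [igivovas]
Rule 2 changed 2 position(s).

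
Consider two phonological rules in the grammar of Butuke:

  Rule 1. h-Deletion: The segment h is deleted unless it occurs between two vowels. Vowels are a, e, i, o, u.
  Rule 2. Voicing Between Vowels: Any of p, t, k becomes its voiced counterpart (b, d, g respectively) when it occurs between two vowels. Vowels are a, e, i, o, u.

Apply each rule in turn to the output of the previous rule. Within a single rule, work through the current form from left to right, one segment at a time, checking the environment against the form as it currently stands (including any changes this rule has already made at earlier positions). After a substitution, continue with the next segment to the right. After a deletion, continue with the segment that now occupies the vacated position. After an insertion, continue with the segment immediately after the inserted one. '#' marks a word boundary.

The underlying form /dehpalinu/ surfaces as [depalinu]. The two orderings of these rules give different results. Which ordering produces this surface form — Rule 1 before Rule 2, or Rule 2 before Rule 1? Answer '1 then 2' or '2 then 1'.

Order 1 then 2:
  1 h-Deletion: [dehpalinu] → [depalinu]
  2 Voicing Between Vowels: [depalinu] → [debalinu]
  result: [debalinu]
Order 2 then 1:
  2 Voicing Between Vowels: no change — [dehpalinu]
  1 h-Deletion: [dehpalinu] → [depalinu]
  result: [depalinu]

2 then 1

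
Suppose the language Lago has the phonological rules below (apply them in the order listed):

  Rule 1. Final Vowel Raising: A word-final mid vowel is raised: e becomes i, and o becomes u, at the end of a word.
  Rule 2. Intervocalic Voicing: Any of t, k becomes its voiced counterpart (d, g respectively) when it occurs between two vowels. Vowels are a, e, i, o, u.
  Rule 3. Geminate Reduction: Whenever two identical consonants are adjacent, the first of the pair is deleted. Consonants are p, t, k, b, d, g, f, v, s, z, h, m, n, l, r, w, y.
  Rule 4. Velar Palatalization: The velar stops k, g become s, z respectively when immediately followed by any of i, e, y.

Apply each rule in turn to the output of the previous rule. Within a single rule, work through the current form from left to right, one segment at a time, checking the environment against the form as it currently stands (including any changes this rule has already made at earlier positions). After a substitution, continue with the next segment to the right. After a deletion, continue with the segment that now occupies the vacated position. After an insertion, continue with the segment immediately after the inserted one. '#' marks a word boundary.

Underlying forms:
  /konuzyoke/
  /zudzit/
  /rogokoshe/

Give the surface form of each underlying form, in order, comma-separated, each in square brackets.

/konuzyoke/:
  Rule 1 Final Vowel Raising: [konuzyoke] → [konuzyoki]
  Rule 2 Intervocalic Voicing: [konuzyoki] → [konuzyogi]
  Rule 3 Geminate Reduction: no change — [konuzyogi]
  Rule 4 Velar Palatalization: [konuzyogi] → [konuzyozi]
/zudzit/:
  Rule 1 Final Vowel Raising: no change — [zudzit]
  Rule 2 Intervocalic Voicing: no change — [zudzit]
  Rule 3 Geminate Reduction: no change — [zudzit]
  Rule 4 Velar Palatalization: no change — [zudzit]
/rogokoshe/:
  Rule 1 Final Vowel Raising: [rogokoshe] → [rogokoshi]
  Rule 2 Intervocalic Voicing: [rogokoshi] → [rogogoshi]
  Rule 3 Geminate Reduction: no change — [rogogoshi]
  Rule 4 Velar Palatalization: no change — [rogogoshi]

[konuzyozi], [zudzit], [rogogoshi]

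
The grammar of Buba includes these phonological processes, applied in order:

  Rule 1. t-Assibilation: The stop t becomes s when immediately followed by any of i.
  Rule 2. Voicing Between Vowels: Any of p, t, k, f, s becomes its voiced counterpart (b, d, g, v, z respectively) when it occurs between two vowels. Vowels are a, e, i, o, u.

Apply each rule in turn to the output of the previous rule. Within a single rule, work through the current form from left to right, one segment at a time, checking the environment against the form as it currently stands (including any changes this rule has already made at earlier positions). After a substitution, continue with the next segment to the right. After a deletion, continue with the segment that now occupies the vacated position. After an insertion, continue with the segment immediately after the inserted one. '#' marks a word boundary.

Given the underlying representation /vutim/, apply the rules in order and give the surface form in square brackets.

[vuzim]

Rule 1 t-Assibilation: [vutim] → [vusim]
Rule 2 Voicing Between Vowels: [vusim] → [vuzim]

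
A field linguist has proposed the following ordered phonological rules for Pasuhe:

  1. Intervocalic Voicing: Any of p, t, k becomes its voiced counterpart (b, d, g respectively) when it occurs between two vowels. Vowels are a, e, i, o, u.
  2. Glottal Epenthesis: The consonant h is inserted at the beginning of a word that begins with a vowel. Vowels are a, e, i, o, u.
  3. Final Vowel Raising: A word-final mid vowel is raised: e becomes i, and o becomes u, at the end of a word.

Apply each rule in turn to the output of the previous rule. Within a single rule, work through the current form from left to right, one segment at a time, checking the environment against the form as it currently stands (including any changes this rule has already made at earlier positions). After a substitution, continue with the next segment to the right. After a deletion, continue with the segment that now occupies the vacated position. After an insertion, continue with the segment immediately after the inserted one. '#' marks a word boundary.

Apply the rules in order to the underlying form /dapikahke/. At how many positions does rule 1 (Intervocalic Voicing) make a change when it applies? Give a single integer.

1 Intervocalic Voicing: [dapikahke] → [dabigahke]
2 Glottal Epenthesis: no change — [dabigahke]
3 Final Vowel Raising: [dabigahke] → [dabigahki]
Rule 1 changed 2 position(s).

2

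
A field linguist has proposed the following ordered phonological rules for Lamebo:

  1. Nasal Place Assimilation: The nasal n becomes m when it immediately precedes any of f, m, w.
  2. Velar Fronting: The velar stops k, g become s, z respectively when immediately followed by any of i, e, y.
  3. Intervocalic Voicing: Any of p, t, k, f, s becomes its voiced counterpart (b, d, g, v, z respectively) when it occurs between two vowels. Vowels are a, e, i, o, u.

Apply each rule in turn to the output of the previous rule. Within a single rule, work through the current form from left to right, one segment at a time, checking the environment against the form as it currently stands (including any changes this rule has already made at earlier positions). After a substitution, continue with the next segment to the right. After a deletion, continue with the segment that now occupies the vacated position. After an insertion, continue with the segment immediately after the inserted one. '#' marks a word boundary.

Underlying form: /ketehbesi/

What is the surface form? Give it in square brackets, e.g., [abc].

1 Nasal Place Assimilation: no change — [ketehbesi]
2 Velar Fronting: [ketehbesi] → [setehbesi]
3 Intervocalic Voicing: [setehbesi] → [sedehbezi]

[sedehbezi]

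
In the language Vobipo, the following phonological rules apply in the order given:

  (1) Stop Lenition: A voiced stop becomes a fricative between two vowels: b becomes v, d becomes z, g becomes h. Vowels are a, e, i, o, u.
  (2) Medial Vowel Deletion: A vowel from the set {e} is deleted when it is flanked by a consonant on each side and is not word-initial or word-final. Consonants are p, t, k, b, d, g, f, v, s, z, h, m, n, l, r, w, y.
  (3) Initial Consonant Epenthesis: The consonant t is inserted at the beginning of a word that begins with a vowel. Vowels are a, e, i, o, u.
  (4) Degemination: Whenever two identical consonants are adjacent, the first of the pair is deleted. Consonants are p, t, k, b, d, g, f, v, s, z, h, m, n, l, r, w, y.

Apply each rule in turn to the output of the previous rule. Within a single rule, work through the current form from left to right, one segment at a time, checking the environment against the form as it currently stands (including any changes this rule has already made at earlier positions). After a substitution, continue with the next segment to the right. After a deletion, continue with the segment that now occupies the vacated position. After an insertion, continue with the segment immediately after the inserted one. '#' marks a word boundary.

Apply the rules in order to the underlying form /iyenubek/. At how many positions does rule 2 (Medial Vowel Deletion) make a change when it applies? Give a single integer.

2

(1) Stop Lenition: [iyenubek] → [iyenuvek]
(2) Medial Vowel Deletion: [iyenuvek] → [iynuvk]
(3) Initial Consonant Epenthesis: [iynuvk] → [tiynuvk]
(4) Degemination: no change — [tiynuvk]
Rule 2 changed 2 position(s).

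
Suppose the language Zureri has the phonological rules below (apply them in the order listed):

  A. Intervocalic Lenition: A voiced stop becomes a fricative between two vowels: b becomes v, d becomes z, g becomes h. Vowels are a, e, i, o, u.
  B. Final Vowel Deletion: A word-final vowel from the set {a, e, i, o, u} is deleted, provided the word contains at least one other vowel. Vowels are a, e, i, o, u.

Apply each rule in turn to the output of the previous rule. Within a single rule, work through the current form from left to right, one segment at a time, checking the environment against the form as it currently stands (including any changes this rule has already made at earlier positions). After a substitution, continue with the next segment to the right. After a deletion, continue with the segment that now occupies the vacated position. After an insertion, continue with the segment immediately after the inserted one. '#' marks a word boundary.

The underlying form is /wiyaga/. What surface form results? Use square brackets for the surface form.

A Intervocalic Lenition: [wiyaga] → [wiyaha]
B Final Vowel Deletion: [wiyaha] → [wiyah]

[wiyah]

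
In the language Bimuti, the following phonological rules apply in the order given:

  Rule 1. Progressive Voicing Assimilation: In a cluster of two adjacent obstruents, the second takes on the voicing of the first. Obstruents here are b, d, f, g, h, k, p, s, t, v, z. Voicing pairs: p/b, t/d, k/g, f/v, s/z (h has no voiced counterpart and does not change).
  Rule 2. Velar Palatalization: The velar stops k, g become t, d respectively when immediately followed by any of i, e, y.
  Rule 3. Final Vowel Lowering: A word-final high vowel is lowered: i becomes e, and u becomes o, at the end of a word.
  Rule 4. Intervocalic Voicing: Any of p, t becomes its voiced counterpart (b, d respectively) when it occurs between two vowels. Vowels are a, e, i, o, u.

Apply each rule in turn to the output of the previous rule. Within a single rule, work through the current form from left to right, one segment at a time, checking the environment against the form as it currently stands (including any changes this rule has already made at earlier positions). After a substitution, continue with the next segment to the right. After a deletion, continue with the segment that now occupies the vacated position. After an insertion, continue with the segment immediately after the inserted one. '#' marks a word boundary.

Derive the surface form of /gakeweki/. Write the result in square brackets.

Rule 1 Progressive Voicing Assimilation: no change — [gakeweki]
Rule 2 Velar Palatalization: [gakeweki] → [gateweti]
Rule 3 Final Vowel Lowering: [gateweti] → [gatewete]
Rule 4 Intervocalic Voicing: [gatewete] → [gadewede]

[gadewede]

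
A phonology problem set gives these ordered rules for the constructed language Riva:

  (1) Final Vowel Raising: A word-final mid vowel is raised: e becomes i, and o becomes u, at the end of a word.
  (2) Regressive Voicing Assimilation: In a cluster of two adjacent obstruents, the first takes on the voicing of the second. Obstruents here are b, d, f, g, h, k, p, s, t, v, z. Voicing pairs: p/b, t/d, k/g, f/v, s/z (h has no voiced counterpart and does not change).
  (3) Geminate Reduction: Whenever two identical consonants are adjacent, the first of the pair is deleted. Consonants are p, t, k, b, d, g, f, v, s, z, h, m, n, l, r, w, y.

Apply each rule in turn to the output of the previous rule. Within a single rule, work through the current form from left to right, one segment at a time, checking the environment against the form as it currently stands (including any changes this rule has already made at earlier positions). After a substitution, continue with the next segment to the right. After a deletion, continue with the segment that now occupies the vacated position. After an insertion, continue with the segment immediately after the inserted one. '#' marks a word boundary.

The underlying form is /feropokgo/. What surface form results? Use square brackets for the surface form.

[feropogu]

(1) Final Vowel Raising: [feropokgo] → [feropokgu]
(2) Regressive Voicing Assimilation: [feropokgu] → [feropoggu]
(3) Geminate Reduction: [feropoggu] → [feropogu]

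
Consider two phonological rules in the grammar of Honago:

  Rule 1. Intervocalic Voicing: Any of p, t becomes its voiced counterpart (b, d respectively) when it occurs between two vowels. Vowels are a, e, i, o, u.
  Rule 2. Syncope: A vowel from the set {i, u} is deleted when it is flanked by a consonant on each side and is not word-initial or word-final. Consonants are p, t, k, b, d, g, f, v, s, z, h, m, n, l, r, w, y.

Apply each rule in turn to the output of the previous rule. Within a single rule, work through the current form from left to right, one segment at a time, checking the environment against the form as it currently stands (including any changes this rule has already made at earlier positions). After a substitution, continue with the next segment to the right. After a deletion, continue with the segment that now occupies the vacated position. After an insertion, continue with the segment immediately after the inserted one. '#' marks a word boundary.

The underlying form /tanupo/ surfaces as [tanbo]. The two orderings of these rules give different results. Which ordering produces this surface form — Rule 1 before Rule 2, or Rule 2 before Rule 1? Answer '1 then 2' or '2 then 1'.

1 then 2

Order 1 then 2:
  1 Intervocalic Voicing: [tanupo] → [tanubo]
  2 Syncope: [tanubo] → [tanbo]
  result: [tanbo]
Order 2 then 1:
  2 Syncope: [tanupo] → [tanpo]
  1 Intervocalic Voicing: no change — [tanpo]
  result: [tanpo]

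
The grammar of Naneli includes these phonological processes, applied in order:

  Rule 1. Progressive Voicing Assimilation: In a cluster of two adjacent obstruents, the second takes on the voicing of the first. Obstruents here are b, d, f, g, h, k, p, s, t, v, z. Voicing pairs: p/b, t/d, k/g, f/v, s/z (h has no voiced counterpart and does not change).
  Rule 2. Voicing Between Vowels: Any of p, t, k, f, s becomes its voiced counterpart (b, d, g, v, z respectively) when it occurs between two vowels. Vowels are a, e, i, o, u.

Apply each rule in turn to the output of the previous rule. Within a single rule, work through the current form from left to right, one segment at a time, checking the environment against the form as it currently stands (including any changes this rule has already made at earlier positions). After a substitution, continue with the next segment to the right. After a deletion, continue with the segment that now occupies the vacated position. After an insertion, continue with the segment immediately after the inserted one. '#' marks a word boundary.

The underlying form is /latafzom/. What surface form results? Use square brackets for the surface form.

Rule 1 Progressive Voicing Assimilation: [latafzom] → [latafsom]
Rule 2 Voicing Between Vowels: [latafsom] → [ladafsom]

[ladafsom]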